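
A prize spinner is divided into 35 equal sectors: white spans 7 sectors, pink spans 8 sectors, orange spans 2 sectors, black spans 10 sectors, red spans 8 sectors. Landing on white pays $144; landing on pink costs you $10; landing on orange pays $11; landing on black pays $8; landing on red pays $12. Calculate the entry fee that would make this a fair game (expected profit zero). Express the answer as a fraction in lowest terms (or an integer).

E[payout] = (7/35)·144 + (8/35)·(-10) + (2/35)·11 + (10/35)·8 + (8/35)·12 = 1126/35
Fair fee = E[payout] = 1126/35

1126/35 dollars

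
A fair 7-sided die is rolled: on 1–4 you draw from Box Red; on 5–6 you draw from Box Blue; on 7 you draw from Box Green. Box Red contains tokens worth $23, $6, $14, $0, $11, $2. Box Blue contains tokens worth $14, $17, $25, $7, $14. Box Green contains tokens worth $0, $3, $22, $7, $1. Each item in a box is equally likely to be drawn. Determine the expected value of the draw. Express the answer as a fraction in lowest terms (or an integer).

1121/105 dollars

E[X | Box Red] = (23 + 6 + 14 + 0 + 11 + 2)/6 = 28/3
E[X | Box Blue] = (14 + 17 + 25 + 7 + 14)/5 = 77/5
E[X | Box Green] = (0 + 3 + 22 + 7 + 1)/5 = 33/5
E[X] = (4/7)·28/3 + (2/7)·77/5 + (1/7)·33/5 = 1121/105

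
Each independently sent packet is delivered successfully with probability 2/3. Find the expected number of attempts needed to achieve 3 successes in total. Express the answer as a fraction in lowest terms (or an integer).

By linearity (sum of 3 independent geometric waits), E[trials] = 3/p = 3/(2/3) = 9/2.

9/2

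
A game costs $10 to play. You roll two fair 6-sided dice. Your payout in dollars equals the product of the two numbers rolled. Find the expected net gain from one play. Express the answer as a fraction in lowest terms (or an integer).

9/4 dollars

Distribution of the product of the two numbers rolled: 1 w.p. 1/36, 2 w.p. 1/18, 3 w.p. 1/18, 4 w.p. 1/12, 5 w.p. 1/18, 6 w.p. 1/9, …
E[payout] = (1/36)·1 + (1/18)·2 + (1/18)·3 + (1/12)·4 + (1/18)·5 + (1/9)·6 + (1/18)·8 + (1/36)·9 + (1/18)·10 + (1/9)·12 + (1/18)·15 + (1/36)·16 + (1/18)·18 + (1/18)·20 + (1/18)·24 + (1/36)·25 + (1/18)·30 + (1/36)·36 = 49/4
Expected profit = 49/4 − 10 = 9/4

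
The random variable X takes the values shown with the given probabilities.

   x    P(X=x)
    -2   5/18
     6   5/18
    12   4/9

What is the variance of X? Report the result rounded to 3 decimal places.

E[X] = (5/18)·(-2) + (5/18)·6 + (4/9)·12 = 58/9
E[X²] = (5/18)·4 + (5/18)·36 + (4/9)·144 = 676/9
Var(X) = 676/9 − (58/9)² = 2720/81 ≈ 33.580

33.580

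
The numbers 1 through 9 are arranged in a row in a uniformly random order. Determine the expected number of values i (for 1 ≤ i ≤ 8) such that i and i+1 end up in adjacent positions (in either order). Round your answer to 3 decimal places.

1.778

For each i ∈ {1,…,8}, let Xᵢ = 1 if i and i+1 are adjacent. P(Xᵢ=1) = 2·(9−1)!/9! = 2/9.
By linearity, E[ΣXᵢ] = (8)·(2/9) = 16/9.
≈ 1.778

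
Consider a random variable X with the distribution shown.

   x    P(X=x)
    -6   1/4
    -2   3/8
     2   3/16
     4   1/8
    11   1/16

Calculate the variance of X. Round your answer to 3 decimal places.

E[X] = (1/4)·(-6) + (3/8)·(-2) + (3/16)·2 + (1/8)·4 + (1/16)·11 = -11/16
E[X²] = (1/4)·36 + (3/8)·4 + (3/16)·4 + (1/8)·16 + (1/16)·121 = 333/16
Var(X) = 333/16 − (-11/16)² = 5207/256 ≈ 20.340

20.340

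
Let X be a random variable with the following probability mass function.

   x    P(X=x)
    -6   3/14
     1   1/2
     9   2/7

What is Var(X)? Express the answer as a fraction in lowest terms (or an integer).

5521/196

E[X] = (3/14)·(-6) + (1/2)·1 + (2/7)·9 = 25/14
E[X²] = (3/14)·36 + (1/2)·1 + (2/7)·81 = 439/14
Var(X) = 439/14 − (25/14)² = 5521/196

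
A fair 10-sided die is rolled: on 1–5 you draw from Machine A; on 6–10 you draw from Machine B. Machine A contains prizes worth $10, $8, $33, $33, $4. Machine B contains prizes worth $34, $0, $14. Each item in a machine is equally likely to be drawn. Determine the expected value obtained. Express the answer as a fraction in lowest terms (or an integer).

E[X | Machine A] = (10 + 8 + 33 + 33 + 4)/5 = 88/5
E[X | Machine B] = (34 + 0 + 14)/3 = 16
E[X] = (1/2)·88/5 + (1/2)·16 = 84/5

84/5 dollars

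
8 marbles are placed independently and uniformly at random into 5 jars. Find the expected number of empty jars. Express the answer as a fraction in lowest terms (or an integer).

Let Xⱼ=1 if jar j is empty. P(Xⱼ=1) = ((5-1)/5)^8 = 65536/390625.
By linearity, E[#empty] = 5·65536/390625 = 65536/78125.

65536/78125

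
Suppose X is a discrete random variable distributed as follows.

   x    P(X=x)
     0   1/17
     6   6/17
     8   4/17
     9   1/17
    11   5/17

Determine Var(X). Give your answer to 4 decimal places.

E[X] = (1/17)·0 + (6/17)·6 + (4/17)·8 + (1/17)·9 + (5/17)·11 = 132/17
E[X²] = (1/17)·0 + (6/17)·36 + (4/17)·64 + (1/17)·81 + (5/17)·121 = 1158/17
Var(X) = 1158/17 − (132/17)² = 2262/289 ≈ 7.8270

7.8270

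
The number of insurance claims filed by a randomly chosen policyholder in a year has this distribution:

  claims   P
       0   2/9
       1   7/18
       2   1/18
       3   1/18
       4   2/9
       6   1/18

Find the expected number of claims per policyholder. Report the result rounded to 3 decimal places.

E[X] = (2/9)·0 + (7/18)·1 + (1/18)·2 + (1/18)·3 + (2/9)·4 + (1/18)·6
     = 17/9 ≈ 1.889

1.889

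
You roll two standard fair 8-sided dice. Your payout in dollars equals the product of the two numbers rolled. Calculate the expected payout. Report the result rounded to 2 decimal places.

$20.25

Distribution of the product of the two numbers rolled: 1 w.p. 1/64, 2 w.p. 1/32, 3 w.p. 1/32, 4 w.p. 3/64, 5 w.p. 1/32, 6 w.p. 1/16, …
E[payout] = (1/64)·1 + (1/32)·2 + (1/32)·3 + (3/64)·4 + (1/32)·5 + (1/16)·6 + (1/32)·7 + (1/16)·8 + (1/64)·9 + (1/32)·10 + (1/16)·12 + (1/32)·14 + (1/32)·15 + (3/64)·16 + (1/32)·18 + (1/32)·20 + (1/32)·21 + (1/16)·24 + (1/64)·25 + (1/32)·28 + (1/32)·30 + (1/32)·32 + (1/32)·35 + (1/64)·36 + (1/32)·40 + (1/32)·42 + (1/32)·48 + (1/64)·49 + (1/32)·56 + (1/64)·64 = 81/4
≈ $20.25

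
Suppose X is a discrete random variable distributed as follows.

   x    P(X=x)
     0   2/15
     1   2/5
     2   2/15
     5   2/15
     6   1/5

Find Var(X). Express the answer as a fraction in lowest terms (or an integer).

1136/225

E[X] = (2/15)·0 + (2/5)·1 + (2/15)·2 + (2/15)·5 + (1/5)·6 = 38/15
E[X²] = (2/15)·0 + (2/5)·1 + (2/15)·4 + (2/15)·25 + (1/5)·36 = 172/15
Var(X) = 172/15 − (38/15)² = 1136/225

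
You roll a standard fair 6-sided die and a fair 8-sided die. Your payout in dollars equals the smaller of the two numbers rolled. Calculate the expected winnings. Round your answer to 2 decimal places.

$2.77

Distribution of the smaller of the two numbers rolled: 1 w.p. 13/48, 2 w.p. 11/48, 3 w.p. 3/16, 4 w.p. 7/48, 5 w.p. 5/48, 6 w.p. 1/16
E[payout] = (13/48)·1 + (11/48)·2 + (3/16)·3 + (7/48)·4 + (5/48)·5 + (1/16)·6 = 133/48
≈ $2.77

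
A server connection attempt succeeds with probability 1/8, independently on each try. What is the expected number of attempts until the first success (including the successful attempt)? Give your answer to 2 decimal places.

8.00

For a geometric distribution, E[trials] = 1/p = 1/(1/8) = 8.
≈ 8.00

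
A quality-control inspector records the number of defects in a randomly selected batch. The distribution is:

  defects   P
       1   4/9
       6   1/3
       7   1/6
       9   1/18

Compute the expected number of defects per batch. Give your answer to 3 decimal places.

E[X] = (4/9)·1 + (1/3)·6 + (1/6)·7 + (1/18)·9
     = 37/9 ≈ 4.111

4.111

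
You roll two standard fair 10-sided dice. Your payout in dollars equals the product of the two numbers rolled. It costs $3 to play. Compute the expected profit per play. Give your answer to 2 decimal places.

Distribution of the product of the two numbers rolled: 1 w.p. 1/100, 2 w.p. 1/50, 3 w.p. 1/50, 4 w.p. 3/100, 5 w.p. 1/50, 6 w.p. 1/25, …
E[payout] = (1/100)·1 + (1/50)·2 + (1/50)·3 + (3/100)·4 + (1/50)·5 + (1/25)·6 + (1/50)·7 + (1/25)·8 + (3/100)·9 + (1/25)·10 + (1/25)·12 + (1/50)·14 + (1/50)·15 + (3/100)·16 + (1/25)·18 + (1/25)·20 + (1/50)·21 + (1/25)·24 + (1/100)·25 + (1/50)·27 + (1/50)·28 + (1/25)·30 + (1/50)·32 + (1/50)·35 + (3/100)·36 + (1/25)·40 + (1/50)·42 + (1/50)·45 + (1/50)·48 + (1/100)·49 + (1/50)·50 + (1/50)·54 + (1/50)·56 + (1/50)·60 + (1/50)·63 + (1/100)·64 + (1/50)·70 + (1/50)·72 + (1/50)·80 + (1/100)·81 + (1/50)·90 + (1/100)·100 = 121/4
Expected profit = 121/4 − 3 = 109/4 ≈ $27.25

$27.25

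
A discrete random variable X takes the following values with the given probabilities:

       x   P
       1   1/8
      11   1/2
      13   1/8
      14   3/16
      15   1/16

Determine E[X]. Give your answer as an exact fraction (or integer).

E[X] = (1/8)·1 + (1/2)·11 + (1/8)·13 + (3/16)·14 + (1/16)·15
     = 173/16

173/16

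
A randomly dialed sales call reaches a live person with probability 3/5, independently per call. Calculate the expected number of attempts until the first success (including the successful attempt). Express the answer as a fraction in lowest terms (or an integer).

5/3

For a geometric distribution, E[trials] = 1/p = 1/(3/5) = 5/3.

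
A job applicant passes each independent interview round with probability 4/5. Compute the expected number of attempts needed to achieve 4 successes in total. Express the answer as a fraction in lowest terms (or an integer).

By linearity (sum of 4 independent geometric waits), E[trials] = 4/p = 4/(4/5) = 5.

5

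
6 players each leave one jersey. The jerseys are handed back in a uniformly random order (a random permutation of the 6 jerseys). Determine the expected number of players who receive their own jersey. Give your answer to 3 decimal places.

1.000

Let Xᵢ = 1 if person i gets their own jersey. For each i, P(Xᵢ=1) = 1/6.
By linearity of expectation, E[X₁+…+X_6] = 6·(1/6) = 1.
≈ 1.000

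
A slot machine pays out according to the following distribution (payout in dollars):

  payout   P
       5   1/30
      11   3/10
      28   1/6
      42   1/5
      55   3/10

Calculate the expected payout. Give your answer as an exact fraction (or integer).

E[X] = (1/30)·5 + (3/10)·11 + (1/6)·28 + (1/5)·42 + (3/10)·55
     = 991/30

991/30 dollars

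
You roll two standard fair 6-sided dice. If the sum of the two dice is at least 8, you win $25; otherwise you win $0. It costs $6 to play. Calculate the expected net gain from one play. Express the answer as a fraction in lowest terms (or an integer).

E[payout] = (7/12)·0 + (5/12)·25 = 125/12
Expected profit = 125/12 − 6 = 53/12

53/12 dollars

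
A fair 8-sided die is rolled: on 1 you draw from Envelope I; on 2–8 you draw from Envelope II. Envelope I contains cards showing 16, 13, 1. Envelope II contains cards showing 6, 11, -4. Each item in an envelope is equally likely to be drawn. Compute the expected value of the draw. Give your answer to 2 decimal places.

E[X | Envelope I] = (16 + 13 + 1)/3 = 10
E[X | Envelope II] = (6 + 11 − 4)/3 = 13/3
E[X] = (1/8)·10 + (7/8)·13/3 = 121/24 ≈ 5.04

5.04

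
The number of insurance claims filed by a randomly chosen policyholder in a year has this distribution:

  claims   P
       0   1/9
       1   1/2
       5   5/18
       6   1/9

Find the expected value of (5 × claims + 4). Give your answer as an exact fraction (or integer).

E[5x+4] = (1/9)·4 + (1/2)·9 + (5/18)·29 + (1/9)·34
     = 151/9

151/9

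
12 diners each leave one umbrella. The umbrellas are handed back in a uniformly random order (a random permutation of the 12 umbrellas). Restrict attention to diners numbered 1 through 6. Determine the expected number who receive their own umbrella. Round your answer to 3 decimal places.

0.500

Let Xᵢ = 1 if person i gets their own umbrella. For each i, P(Xᵢ=1) = 1/12.
By linearity of expectation, E[X₁+…+X_6] = 6·(1/12) = 1/2.
≈ 0.500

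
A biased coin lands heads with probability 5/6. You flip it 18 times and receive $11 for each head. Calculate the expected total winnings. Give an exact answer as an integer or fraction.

$165

E[#heads] = 18·5/6 = 15 (linearity over flips).
E[winnings] = 11·15 = 165.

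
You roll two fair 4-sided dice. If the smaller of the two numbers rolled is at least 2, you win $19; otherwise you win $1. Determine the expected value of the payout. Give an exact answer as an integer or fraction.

E[payout] = (7/16)·1 + (9/16)·19 = 89/8

89/8 dollars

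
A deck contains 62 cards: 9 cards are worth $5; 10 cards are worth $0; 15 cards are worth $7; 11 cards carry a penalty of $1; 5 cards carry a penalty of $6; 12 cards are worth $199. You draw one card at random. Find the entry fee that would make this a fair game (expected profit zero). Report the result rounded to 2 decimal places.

E[payout] = (9/62)·5 + (10/62)·0 + (15/62)·7 + (11/62)·(-1) + (5/62)·(-6) + (12/62)·199 = 2497/62
Fair fee = E[payout] = 2497/62 ≈ $40.27

$40.27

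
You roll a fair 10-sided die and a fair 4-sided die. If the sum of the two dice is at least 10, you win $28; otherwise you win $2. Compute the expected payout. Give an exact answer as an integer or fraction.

E[payout] = (13/20)·2 + (7/20)·28 = 111/10

111/10 dollars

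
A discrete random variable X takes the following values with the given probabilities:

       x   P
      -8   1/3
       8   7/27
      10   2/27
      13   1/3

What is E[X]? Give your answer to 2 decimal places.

E[X] = (1/3)·(-8) + (7/27)·8 + (2/27)·10 + (1/3)·13
     = 121/27 ≈ 4.48

4.48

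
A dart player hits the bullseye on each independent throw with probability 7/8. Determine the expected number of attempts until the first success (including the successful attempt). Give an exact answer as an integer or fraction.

For a geometric distribution, E[trials] = 1/p = 1/(7/8) = 8/7.

8/7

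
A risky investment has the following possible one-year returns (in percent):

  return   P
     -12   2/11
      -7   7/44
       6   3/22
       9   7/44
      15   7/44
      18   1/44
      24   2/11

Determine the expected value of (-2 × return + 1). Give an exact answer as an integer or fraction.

E[-2x+1] = (2/11)·25 + (7/44)·15 + (3/22)·(-11) + (7/44)·(-17) + (7/44)·(-29) + (1/44)·(-35) + (2/11)·(-47)
     = -247/22

-247/22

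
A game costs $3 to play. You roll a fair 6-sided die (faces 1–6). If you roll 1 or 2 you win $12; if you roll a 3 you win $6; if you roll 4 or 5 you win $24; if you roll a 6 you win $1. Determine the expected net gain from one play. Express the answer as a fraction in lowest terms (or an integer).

E[payout] = (1/6)·1 + (1/6)·6 + (1/3)·12 + (1/3)·24 = 79/6
Expected profit = 79/6 − 3 = 61/6

61/6 dollars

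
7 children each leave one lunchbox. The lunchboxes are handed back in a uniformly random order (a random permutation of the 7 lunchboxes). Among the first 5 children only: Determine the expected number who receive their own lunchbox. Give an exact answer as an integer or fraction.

Let Xᵢ = 1 if person i gets their own lunchbox. For each i, P(Xᵢ=1) = 1/7.
By linearity of expectation, E[X₁+…+X_5] = 5·(1/7) = 5/7.

5/7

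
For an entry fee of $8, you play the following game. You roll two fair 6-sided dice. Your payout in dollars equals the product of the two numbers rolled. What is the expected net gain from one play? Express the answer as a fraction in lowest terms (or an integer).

17/4 dollars

Distribution of the product of the two numbers rolled: 1 w.p. 1/36, 2 w.p. 1/18, 3 w.p. 1/18, 4 w.p. 1/12, 5 w.p. 1/18, 6 w.p. 1/9, …
E[payout] = (1/36)·1 + (1/18)·2 + (1/18)·3 + (1/12)·4 + (1/18)·5 + (1/9)·6 + (1/18)·8 + (1/36)·9 + (1/18)·10 + (1/9)·12 + (1/18)·15 + (1/36)·16 + (1/18)·18 + (1/18)·20 + (1/18)·24 + (1/36)·25 + (1/18)·30 + (1/36)·36 = 49/4
Expected profit = 49/4 − 8 = 17/4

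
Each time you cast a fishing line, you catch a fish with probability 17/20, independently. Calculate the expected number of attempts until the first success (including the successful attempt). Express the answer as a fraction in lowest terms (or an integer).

For a geometric distribution, E[trials] = 1/p = 1/(17/20) = 20/17.

20/17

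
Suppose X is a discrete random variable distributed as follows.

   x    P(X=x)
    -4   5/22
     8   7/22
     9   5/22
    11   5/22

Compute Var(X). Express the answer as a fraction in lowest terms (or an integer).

3835/121

E[X] = (5/22)·(-4) + (7/22)·8 + (5/22)·9 + (5/22)·11 = 68/11
E[X²] = (5/22)·16 + (7/22)·64 + (5/22)·81 + (5/22)·121 = 769/11
Var(X) = 769/11 − (68/11)² = 3835/121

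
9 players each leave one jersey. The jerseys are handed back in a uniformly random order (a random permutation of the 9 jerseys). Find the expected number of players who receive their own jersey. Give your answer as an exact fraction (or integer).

1

Let Xᵢ = 1 if person i gets their own jersey. For each i, P(Xᵢ=1) = 1/9.
By linearity of expectation, E[X₁+…+X_9] = 9·(1/9) = 1.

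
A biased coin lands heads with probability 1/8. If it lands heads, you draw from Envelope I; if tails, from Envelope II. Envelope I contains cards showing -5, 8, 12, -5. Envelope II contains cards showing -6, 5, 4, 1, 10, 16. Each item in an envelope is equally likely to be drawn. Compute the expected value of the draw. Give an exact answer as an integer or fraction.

75/16

E[X | Envelope I] = (-5 + 8 + 12 − 5)/4 = 5/2
E[X | Envelope II] = (-6 + 5 + 4 + 1 + 10 + 16)/6 = 5
E[X] = (1/8)·5/2 + (7/8)·5 = 75/16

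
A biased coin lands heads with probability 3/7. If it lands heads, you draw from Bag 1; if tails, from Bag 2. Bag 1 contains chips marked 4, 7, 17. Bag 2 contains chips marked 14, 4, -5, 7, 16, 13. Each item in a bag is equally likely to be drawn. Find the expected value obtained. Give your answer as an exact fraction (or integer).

E[X | Bag 1] = (4 + 7 + 17)/3 = 28/3
E[X | Bag 2] = (14 + 4 − 5 + 7 + 16 + 13)/6 = 49/6
E[X] = (3/7)·28/3 + (4/7)·49/6 = 26/3

26/3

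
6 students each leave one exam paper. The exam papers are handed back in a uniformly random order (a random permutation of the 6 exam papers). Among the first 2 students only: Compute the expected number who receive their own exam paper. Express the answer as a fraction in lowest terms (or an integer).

1/3

Let Xᵢ = 1 if person i gets their own exam paper. For each i, P(Xᵢ=1) = 1/6.
By linearity of expectation, E[X₁+…+X_2] = 2·(1/6) = 1/3.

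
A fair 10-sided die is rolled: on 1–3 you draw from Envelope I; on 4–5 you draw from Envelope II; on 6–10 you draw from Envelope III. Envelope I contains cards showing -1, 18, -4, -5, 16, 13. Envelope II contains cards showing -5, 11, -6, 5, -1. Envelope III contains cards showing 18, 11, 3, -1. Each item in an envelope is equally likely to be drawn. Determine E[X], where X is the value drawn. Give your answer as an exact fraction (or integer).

E[X | Envelope I] = (-1 + 18 − 4 − 5 + 16 + 13)/6 = 37/6
E[X | Envelope II] = (-5 + 11 − 6 + 5 − 1)/5 = 4/5
E[X | Envelope III] = (18 + 11 + 3 − 1)/4 = 31/4
E[X] = (3/10)·37/6 + (1/5)·4/5 + (1/2)·31/4 = 1177/200

1177/200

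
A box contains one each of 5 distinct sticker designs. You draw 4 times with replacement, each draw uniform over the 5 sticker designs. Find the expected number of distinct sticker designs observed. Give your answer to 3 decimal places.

Let Xⱼ=1 if type j appears at least once. P(Xⱼ=1) = 1 − ((5−1)/5)^4 = 369/625.
E[#distinct] = 5·369/625 = 369/125.
≈ 2.952

2.952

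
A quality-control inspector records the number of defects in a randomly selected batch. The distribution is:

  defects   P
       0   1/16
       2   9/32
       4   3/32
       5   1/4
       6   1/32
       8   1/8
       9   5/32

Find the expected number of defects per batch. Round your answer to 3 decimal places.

E[X] = (1/16)·0 + (9/32)·2 + (3/32)·4 + (1/4)·5 + (1/32)·6 + (1/8)·8 + (5/32)·9
     = 153/32 ≈ 4.781

4.781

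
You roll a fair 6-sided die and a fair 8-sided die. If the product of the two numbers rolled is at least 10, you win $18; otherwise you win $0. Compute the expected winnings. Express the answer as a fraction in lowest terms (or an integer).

E[payout] = (19/48)·0 + (29/48)·18 = 87/8

87/8 dollars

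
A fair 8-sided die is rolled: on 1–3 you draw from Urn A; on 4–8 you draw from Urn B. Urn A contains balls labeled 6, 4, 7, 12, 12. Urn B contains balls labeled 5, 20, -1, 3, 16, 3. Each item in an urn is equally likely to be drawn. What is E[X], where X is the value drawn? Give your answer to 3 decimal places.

E[X | Urn A] = (6 + 4 + 7 + 12 + 12)/5 = 41/5
E[X | Urn B] = (5 + 20 − 1 + 3 + 16 + 3)/6 = 23/3
E[X] = (3/8)·41/5 + (5/8)·23/3 = 118/15 ≈ 7.867

7.867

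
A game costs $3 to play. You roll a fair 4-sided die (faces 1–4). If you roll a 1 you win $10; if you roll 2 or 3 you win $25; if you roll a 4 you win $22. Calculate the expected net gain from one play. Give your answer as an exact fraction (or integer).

35/2 dollars

E[payout] = (1/4)·10 + (1/4)·22 + (1/2)·25 = 41/2
Expected profit = 41/2 − 3 = 35/2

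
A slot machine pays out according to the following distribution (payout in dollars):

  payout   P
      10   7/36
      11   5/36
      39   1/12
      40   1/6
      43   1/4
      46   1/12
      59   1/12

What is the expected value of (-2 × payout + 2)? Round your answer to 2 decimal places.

-63.78

E[-2x+2] = (7/36)·(-18) + (5/36)·(-20) + (1/12)·(-76) + (1/6)·(-78) + (1/4)·(-84) + (1/12)·(-90) + (1/12)·(-116)
     = -574/9 ≈ -63.78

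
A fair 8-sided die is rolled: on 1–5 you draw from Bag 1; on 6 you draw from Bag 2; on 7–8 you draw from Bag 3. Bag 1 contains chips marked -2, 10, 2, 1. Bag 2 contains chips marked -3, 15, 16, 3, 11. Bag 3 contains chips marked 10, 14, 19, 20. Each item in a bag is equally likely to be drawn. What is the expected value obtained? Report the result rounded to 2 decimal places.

6.71

E[X | Bag 1] = (-2 + 10 + 2 + 1)/4 = 11/4
E[X | Bag 2] = (-3 + 15 + 16 + 3 + 11)/5 = 42/5
E[X | Bag 3] = (10 + 14 + 19 + 20)/4 = 63/4
E[X] = (5/8)·11/4 + (1/8)·42/5 + (1/4)·63/4 = 1073/160 ≈ 6.71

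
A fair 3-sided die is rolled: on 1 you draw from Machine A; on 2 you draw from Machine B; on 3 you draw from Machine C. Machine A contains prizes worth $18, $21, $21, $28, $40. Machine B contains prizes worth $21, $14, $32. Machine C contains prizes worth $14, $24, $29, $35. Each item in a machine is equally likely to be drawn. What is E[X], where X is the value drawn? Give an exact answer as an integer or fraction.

E[X | Machine A] = (18 + 21 + 21 + 28 + 40)/5 = 128/5
E[X | Machine B] = (21 + 14 + 32)/3 = 67/3
E[X | Machine C] = (14 + 24 + 29 + 35)/4 = 51/2
E[X] = (1/3)·128/5 + (1/3)·67/3 + (1/3)·51/2 = 2203/90

2203/90 dollars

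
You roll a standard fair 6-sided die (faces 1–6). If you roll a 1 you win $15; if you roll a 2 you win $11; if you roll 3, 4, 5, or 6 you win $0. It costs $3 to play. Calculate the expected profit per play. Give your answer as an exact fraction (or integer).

E[payout] = (2/3)·0 + (1/6)·11 + (1/6)·15 = 13/3
Expected profit = 13/3 − 3 = 4/3

4/3 dollars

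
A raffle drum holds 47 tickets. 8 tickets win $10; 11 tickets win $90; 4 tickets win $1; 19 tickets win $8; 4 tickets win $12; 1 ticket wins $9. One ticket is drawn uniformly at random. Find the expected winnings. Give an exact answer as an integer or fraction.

1283/47 dollars

E[payout] = (8/47)·10 + (11/47)·90 + (4/47)·1 + (19/47)·8 + (4/47)·12 + (1/47)·9 = 1283/47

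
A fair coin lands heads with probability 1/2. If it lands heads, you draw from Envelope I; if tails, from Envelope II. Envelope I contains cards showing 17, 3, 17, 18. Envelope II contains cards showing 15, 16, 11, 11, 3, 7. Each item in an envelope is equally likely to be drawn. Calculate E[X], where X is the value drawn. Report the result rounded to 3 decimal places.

E[X | Envelope I] = (17 + 3 + 17 + 18)/4 = 55/4
E[X | Envelope II] = (15 + 16 + 11 + 11 + 3 + 7)/6 = 21/2
E[X] = (1/2)·55/4 + (1/2)·21/2 = 97/8 ≈ 12.125

12.125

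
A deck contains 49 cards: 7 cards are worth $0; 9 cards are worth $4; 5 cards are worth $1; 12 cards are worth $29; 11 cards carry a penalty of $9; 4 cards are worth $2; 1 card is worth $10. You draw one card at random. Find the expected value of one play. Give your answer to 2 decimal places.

$6.29

E[payout] = (7/49)·0 + (9/49)·4 + (5/49)·1 + (12/49)·29 + (11/49)·(-9) + (4/49)·2 + (1/49)·10 = 44/7
≈ $6.29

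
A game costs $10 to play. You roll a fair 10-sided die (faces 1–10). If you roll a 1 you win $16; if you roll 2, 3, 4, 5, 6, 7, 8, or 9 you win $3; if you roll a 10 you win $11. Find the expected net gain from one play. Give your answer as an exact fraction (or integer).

E[payout] = (4/5)·3 + (1/10)·11 + (1/10)·16 = 51/10
Expected profit = 51/10 − 10 = -49/10

-49/10 dollars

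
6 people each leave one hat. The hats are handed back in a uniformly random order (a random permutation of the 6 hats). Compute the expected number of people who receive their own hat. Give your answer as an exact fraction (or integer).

Let Xᵢ = 1 if person i gets their own hat. For each i, P(Xᵢ=1) = 1/6.
By linearity of expectation, E[X₁+…+X_6] = 6·(1/6) = 1.

1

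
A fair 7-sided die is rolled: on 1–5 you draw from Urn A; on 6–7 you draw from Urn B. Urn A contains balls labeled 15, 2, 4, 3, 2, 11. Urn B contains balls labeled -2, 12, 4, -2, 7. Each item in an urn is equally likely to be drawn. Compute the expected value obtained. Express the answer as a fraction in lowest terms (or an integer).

1153/210

E[X | Urn A] = (15 + 2 + 4 + 3 + 2 + 11)/6 = 37/6
E[X | Urn B] = (-2 + 12 + 4 − 2 + 7)/5 = 19/5
E[X] = (5/7)·37/6 + (2/7)·19/5 = 1153/210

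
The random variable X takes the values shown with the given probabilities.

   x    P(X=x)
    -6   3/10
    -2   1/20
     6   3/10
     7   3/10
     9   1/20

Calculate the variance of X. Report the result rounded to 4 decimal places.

34.5475

E[X] = (3/10)·(-6) + (1/20)·(-2) + (3/10)·6 + (3/10)·7 + (1/20)·9 = 49/20
E[X²] = (3/10)·36 + (1/20)·4 + (3/10)·36 + (3/10)·49 + (1/20)·81 = 811/20
Var(X) = 811/20 − (49/20)² = 13819/400 ≈ 34.5475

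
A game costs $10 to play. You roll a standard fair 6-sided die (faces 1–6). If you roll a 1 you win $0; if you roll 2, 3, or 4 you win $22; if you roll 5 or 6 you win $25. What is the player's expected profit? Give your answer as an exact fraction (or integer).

E[payout] = (1/6)·0 + (1/2)·22 + (1/3)·25 = 58/3
Expected profit = 58/3 − 10 = 28/3

28/3 dollars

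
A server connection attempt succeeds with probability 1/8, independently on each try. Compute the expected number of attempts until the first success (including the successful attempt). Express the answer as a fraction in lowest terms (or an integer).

8

For a geometric distribution, E[trials] = 1/p = 1/(1/8) = 8.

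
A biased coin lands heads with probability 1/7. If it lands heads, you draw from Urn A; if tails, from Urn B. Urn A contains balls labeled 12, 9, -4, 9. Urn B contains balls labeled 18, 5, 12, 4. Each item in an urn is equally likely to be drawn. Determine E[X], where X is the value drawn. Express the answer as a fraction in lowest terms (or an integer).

65/7

E[X | Urn A] = (12 + 9 − 4 + 9)/4 = 13/2
E[X | Urn B] = (18 + 5 + 12 + 4)/4 = 39/4
E[X] = (1/7)·13/2 + (6/7)·39/4 = 65/7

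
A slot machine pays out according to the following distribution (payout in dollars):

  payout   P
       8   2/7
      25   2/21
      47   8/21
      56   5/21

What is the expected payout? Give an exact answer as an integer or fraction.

754/21 dollars

E[X] = (2/7)·8 + (2/21)·25 + (8/21)·47 + (5/21)·56
     = 754/21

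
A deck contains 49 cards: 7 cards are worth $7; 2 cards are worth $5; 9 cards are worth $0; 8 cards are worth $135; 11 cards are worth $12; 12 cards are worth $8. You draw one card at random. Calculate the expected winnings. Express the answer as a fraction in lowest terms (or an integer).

1367/49 dollars

E[payout] = (7/49)·7 + (2/49)·5 + (9/49)·0 + (8/49)·135 + (11/49)·12 + (12/49)·8 = 1367/49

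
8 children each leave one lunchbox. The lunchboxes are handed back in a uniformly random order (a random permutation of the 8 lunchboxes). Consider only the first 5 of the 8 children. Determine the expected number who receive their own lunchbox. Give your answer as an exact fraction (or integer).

5/8

Let Xᵢ = 1 if person i gets their own lunchbox. For each i, P(Xᵢ=1) = 1/8.
By linearity of expectation, E[X₁+…+X_5] = 5·(1/8) = 5/8.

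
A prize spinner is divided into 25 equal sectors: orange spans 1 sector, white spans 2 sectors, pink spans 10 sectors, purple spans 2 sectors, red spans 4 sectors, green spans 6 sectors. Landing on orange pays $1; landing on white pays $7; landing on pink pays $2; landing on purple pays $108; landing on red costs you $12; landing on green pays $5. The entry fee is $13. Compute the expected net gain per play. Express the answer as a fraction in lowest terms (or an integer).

E[payout] = (1/25)·1 + (2/25)·7 + (10/25)·2 + (2/25)·108 + (4/25)·(-12) + (6/25)·5 = 233/25
Expected profit = 233/25 − 13 = -92/25

-92/25 dollars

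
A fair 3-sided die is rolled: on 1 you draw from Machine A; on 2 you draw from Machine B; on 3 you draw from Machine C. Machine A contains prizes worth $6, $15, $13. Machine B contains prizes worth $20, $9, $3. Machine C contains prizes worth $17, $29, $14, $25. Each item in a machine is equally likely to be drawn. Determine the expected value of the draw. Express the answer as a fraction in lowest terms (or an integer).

E[X | Machine A] = (6 + 15 + 13)/3 = 34/3
E[X | Machine B] = (20 + 9 + 3)/3 = 32/3
E[X | Machine C] = (17 + 29 + 14 + 25)/4 = 85/4
E[X] = (1/3)·34/3 + (1/3)·32/3 + (1/3)·85/4 = 173/12

173/12 dollars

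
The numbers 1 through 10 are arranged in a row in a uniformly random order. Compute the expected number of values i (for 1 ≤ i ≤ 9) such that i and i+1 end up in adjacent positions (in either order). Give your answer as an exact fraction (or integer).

For each i ∈ {1,…,9}, let Xᵢ = 1 if i and i+1 are adjacent. P(Xᵢ=1) = 2·(10−1)!/10! = 2/10.
By linearity, E[ΣXᵢ] = (9)·(2/10) = 9/5.

9/5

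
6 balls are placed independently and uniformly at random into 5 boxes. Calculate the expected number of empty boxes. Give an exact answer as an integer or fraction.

4096/3125

Let Xⱼ=1 if box j is empty. P(Xⱼ=1) = ((5-1)/5)^6 = 4096/15625.
By linearity, E[#empty] = 5·4096/15625 = 4096/3125.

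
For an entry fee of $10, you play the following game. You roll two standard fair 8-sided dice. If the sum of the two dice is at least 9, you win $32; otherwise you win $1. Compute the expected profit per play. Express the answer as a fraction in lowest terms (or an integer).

E[payout] = (7/16)·1 + (9/16)·32 = 295/16
Expected profit = 295/16 − 10 = 135/16

135/16 dollars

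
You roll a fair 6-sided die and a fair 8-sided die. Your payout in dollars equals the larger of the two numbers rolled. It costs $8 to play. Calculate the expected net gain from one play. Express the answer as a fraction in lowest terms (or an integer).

-133/48 dollars

Distribution of the larger of the two numbers rolled: 1 w.p. 1/48, 2 w.p. 1/16, 3 w.p. 5/48, 4 w.p. 7/48, 5 w.p. 3/16, 6 w.p. 11/48, …
E[payout] = (1/48)·1 + (1/16)·2 + (5/48)·3 + (7/48)·4 + (3/16)·5 + (11/48)·6 + (1/8)·7 + (1/8)·8 = 251/48
Expected profit = 251/48 − 8 = -133/48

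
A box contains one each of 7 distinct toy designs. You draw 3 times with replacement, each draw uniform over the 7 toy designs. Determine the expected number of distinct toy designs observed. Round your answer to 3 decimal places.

Let Xⱼ=1 if type j appears at least once. P(Xⱼ=1) = 1 − ((7−1)/7)^3 = 127/343.
E[#distinct] = 7·127/343 = 127/49.
≈ 2.592

2.592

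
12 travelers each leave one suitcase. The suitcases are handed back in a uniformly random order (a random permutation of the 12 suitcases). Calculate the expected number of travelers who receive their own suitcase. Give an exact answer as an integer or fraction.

Let Xᵢ = 1 if person i gets their own suitcase. For each i, P(Xᵢ=1) = 1/12.
By linearity of expectation, E[X₁+…+X_12] = 12·(1/12) = 1.

1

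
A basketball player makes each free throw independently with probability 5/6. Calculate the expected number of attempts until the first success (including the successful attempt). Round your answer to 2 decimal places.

1.20

For a geometric distribution, E[trials] = 1/p = 1/(5/6) = 6/5.
≈ 1.20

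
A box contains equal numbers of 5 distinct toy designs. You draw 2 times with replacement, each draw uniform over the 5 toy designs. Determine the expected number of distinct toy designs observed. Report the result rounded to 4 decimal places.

1.8000

Let Xⱼ=1 if type j appears at least once. P(Xⱼ=1) = 1 − ((5−1)/5)^2 = 9/25.
E[#distinct] = 5·9/25 = 9/5.
≈ 1.8000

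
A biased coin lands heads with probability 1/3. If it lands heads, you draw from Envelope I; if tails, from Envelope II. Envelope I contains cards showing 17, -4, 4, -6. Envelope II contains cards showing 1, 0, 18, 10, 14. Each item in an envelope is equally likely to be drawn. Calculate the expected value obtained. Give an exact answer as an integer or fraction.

133/20

E[X | Envelope I] = (17 − 4 + 4 − 6)/4 = 11/4
E[X | Envelope II] = (1 + 0 + 18 + 10 + 14)/5 = 43/5
E[X] = (1/3)·11/4 + (2/3)·43/5 = 133/20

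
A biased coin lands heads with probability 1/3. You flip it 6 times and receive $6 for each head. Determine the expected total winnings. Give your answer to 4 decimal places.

$12.0000

E[#heads] = 6·1/3 = 2 (linearity over flips).
E[winnings] = 6·2 = 12.
≈ 12.0000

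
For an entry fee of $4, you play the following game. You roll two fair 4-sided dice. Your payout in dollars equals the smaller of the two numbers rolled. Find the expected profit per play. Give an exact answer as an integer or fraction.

Distribution of the smaller of the two numbers rolled: 1 w.p. 7/16, 2 w.p. 5/16, 3 w.p. 3/16, 4 w.p. 1/16
E[payout] = (7/16)·1 + (5/16)·2 + (3/16)·3 + (1/16)·4 = 15/8
Expected profit = 15/8 − 4 = -17/8

-17/8 dollars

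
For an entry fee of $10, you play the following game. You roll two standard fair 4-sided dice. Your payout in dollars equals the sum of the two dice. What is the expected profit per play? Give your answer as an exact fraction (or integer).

-$5

Distribution of the sum of the two dice: 2 w.p. 1/16, 3 w.p. 1/8, 4 w.p. 3/16, 5 w.p. 1/4, 6 w.p. 3/16, 7 w.p. 1/8, …
E[payout] = (1/16)·2 + (1/8)·3 + (3/16)·4 + (1/4)·5 + (3/16)·6 + (1/8)·7 + (1/16)·8 = 5
Expected profit = 5 − 10 = -5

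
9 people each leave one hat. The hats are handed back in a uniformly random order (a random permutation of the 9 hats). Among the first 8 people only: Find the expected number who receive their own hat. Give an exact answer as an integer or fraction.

Let Xᵢ = 1 if person i gets their own hat. For each i, P(Xᵢ=1) = 1/9.
By linearity of expectation, E[X₁+…+X_8] = 8·(1/9) = 8/9.

8/9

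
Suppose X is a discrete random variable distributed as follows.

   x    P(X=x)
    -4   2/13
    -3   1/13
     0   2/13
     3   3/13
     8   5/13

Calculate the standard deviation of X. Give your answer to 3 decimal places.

E[X] = 38/13, E[X²] = 388/13
Var(X) = E[X²] − (E[X])² = 388/13 − 1444/169 = 3600/169
SD(X) = √(3600/169) ≈ 4.615

4.615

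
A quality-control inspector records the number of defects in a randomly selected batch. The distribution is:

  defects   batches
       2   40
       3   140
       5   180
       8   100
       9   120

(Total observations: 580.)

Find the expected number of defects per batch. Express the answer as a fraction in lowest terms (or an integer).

Total = 580, so P(defects=2) = 40/580, etc.
E[X] = (2/29)·2 + (7/29)·3 + (9/29)·5 + (5/29)·8 + (6/29)·9
     = 164/29

164/29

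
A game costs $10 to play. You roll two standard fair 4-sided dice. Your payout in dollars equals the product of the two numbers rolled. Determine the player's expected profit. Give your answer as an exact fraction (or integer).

Distribution of the product of the two numbers rolled: 1 w.p. 1/16, 2 w.p. 1/8, 3 w.p. 1/8, 4 w.p. 3/16, 6 w.p. 1/8, 8 w.p. 1/8, …
E[payout] = (1/16)·1 + (1/8)·2 + (1/8)·3 + (3/16)·4 + (1/8)·6 + (1/8)·8 + (1/16)·9 + (1/8)·12 + (1/16)·16 = 25/4
Expected profit = 25/4 − 10 = -15/4

-15/4 dollars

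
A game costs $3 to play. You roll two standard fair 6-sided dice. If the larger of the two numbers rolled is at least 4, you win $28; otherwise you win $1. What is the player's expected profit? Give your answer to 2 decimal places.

E[payout] = (1/4)·1 + (3/4)·28 = 85/4
Expected profit = 85/4 − 3 = 73/4 ≈ $18.25

$18.25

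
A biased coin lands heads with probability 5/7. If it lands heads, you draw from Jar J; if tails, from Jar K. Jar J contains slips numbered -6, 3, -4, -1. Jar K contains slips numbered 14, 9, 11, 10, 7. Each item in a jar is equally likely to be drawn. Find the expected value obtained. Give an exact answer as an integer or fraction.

52/35

E[X | Jar J] = (-6 + 3 − 4 − 1)/4 = -2
E[X | Jar K] = (14 + 9 + 11 + 10 + 7)/5 = 51/5
E[X] = (5/7)·(-2) + (2/7)·51/5 = 52/35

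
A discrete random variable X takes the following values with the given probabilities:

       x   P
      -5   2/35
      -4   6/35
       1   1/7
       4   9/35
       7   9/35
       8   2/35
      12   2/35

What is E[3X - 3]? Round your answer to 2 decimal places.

E[3x-3] = (2/35)·(-18) + (6/35)·(-15) + (1/7)·0 + (9/35)·9 + (9/35)·18 + (2/35)·21 + (2/35)·33
     = 45/7 ≈ 6.43

6.43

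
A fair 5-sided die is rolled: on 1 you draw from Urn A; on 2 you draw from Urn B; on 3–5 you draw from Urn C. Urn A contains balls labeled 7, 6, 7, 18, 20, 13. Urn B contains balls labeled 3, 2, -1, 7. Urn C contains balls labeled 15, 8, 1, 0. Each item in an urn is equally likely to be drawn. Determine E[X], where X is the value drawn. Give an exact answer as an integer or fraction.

E[X | Urn A] = (7 + 6 + 7 + 18 + 20 + 13)/6 = 71/6
E[X | Urn B] = (3 + 2 − 1 + 7)/4 = 11/4
E[X | Urn C] = (15 + 8 + 1 + 0)/4 = 6
E[X] = (1/5)·71/6 + (1/5)·11/4 + (3/5)·6 = 391/60

391/60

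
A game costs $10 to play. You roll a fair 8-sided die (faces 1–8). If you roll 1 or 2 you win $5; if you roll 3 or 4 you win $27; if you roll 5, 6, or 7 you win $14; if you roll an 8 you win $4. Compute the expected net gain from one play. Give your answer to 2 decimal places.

$3.75

E[payout] = (1/8)·4 + (1/4)·5 + (3/8)·14 + (1/4)·27 = 55/4
Expected profit = 55/4 − 10 = 15/4 ≈ $3.75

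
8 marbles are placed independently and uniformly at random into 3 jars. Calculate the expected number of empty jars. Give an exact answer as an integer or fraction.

Let Xⱼ=1 if jar j is empty. P(Xⱼ=1) = ((3-1)/3)^8 = 256/6561.
By linearity, E[#empty] = 3·256/6561 = 256/2187.

256/2187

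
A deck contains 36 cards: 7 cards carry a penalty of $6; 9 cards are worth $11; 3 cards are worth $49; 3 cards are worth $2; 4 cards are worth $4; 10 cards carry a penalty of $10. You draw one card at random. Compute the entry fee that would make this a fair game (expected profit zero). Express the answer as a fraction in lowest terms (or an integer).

E[payout] = (7/36)·(-6) + (9/36)·11 + (3/36)·49 + (3/36)·2 + (4/36)·4 + (10/36)·(-10) = 7/2
Fair fee = E[payout] = 7/2

7/2 dollars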